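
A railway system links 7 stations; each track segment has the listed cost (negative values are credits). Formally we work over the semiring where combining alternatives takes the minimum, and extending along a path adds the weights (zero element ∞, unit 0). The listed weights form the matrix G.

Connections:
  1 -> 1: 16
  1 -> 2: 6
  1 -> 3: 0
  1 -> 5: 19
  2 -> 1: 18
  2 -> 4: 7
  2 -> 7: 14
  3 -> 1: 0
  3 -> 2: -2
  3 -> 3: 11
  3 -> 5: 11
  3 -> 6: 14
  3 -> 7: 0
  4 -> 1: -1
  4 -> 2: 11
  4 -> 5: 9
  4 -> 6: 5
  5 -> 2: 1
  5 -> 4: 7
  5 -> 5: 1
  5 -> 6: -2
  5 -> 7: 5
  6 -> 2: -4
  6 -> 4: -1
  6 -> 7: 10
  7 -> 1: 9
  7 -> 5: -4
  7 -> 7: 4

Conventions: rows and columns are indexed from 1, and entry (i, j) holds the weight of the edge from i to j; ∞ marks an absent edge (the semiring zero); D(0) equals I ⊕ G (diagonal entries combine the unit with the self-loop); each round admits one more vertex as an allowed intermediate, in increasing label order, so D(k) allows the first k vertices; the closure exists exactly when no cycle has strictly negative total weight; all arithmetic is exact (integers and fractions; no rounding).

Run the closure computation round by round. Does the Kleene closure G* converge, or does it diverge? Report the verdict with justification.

D(0):
  [0, 6, 0, ∞, 19, ∞, ∞]
  [18, 0, ∞, 7, ∞, ∞, 14]
  [0, -2, 0, ∞, 11, 14, 0]
  [-1, 11, ∞, 0, 9, 5, ∞]
  [∞, 1, ∞, 7, 0, -2, 5]
  [∞, -4, ∞, -1, ∞, 0, 10]
  [9, ∞, ∞, ∞, -4, ∞, 0]
D(1):
  [0, 6, 0, ∞, 19, ∞, ∞]
  [18, 0, 18, 7, 37, ∞, 14]
  [0, -2, 0, ∞, 11, 14, 0]
  [-1, 5, -1, 0, 9, 5, ∞]
  [∞, 1, ∞, 7, 0, -2, 5]
  [∞, -4, ∞, -1, ∞, 0, 10]
  [9, 15, 9, ∞, -4, ∞, 0]
D(2):
  [0, 6, 0, 13, 19, ∞, 20]
  [18, 0, 18, 7, 37, ∞, 14]
  [0, -2, 0, 5, 11, 14, 0]
  [-1, 5, -1, 0, 9, 5, 19]
  [19, 1, 19, 7, 0, -2, 5]
  [14, -4, 14, -1, 33, 0, 10]
  [9, 15, 9, 22, -4, ∞, 0]
D(3):
  [0, -2, 0, 5, 11, 14, 0]
  [18, 0, 18, 7, 29, 32, 14]
  [0, -2, 0, 5, 11, 14, 0]
  [-1, -3, -1, 0, 9, 5, -1]
  [19, 1, 19, 7, 0, -2, 5]
  [14, -4, 14, -1, 25, 0, 10]
  [9, 7, 9, 14, -4, 23, 0]
D(4):
  [0, -2, 0, 5, 11, 10, 0]
  [6, 0, 6, 7, 16, 12, 6]
  [0, -2, 0, 5, 11, 10, 0]
  [-1, -3, -1, 0, 9, 5, -1]
  [6, 1, 6, 7, 0, -2, 5]
  [-2, -4, -2, -1, 8, 0, -2]
  [9, 7, 9, 14, -4, 19, 0]
D(5):
  [0, -2, 0, 5, 11, 9, 0]
  [6, 0, 6, 7, 16, 12, 6]
  [0, -2, 0, 5, 11, 9, 0]
  [-1, -3, -1, 0, 9, 5, -1]
  [6, 1, 6, 7, 0, -2, 5]
  [-2, -4, -2, -1, 8, 0, -2]
  [2, -3, 2, 3, -4, -6, 0]
Detection: at round 6, diagonal entry (7, 7) turns strictly negative.
Key observation: the cycle 7->5->6->2->4->1->3->7 has total weight (-4) + (-2) + (-4) + 7 + (-1) + 0 + 0, which is strictly negative.
Answer: DIVERGES — negative cycle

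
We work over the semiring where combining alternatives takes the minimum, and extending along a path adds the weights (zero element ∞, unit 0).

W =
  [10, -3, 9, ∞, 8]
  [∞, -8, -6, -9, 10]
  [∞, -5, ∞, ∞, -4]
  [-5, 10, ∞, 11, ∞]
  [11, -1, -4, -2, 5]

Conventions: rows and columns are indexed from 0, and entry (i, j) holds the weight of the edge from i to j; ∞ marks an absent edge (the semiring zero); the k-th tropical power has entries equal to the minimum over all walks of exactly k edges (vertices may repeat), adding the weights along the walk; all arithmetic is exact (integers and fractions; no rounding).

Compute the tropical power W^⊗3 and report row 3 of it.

W^⊗2:
  [19, -11, -9, -12, 5]
  [-14, -16, -14, -17, -10]
  [7, -13, -11, -14, 1]
  [5, -8, 4, 1, 3]
  [-7, -9, -7, -10, -8]
W^⊗3:
  [-17, -19, -17, -20, -13]
  [-22, -24, -22, -25, -18]
  [-19, -21, -19, -22, -15]
  [-4, -16, -14, -17, 0]
  [-15, -17, -15, -18, -11]
Answer: row 3 of W^⊗3 = [-4, -16, -14, -17, 0]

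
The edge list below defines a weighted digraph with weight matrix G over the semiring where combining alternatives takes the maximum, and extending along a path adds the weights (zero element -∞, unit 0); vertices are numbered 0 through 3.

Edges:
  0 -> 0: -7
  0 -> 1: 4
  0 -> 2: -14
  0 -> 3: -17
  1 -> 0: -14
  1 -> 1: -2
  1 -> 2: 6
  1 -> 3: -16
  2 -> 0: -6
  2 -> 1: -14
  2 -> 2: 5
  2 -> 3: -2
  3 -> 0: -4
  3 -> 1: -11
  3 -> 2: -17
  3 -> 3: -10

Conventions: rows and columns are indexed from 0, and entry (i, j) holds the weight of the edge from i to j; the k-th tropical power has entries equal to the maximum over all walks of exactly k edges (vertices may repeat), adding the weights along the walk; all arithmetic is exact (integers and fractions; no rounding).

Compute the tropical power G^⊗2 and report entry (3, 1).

G^⊗2:
  [-10, 2, 10, -12]
  [0, -4, 11, 4]
  [-1, -2, 10, 3]
  [-11, 0, -5, -19]
Key observation: the optimum is the walk 3->0->1, with weight (-4) + 4 = 0.
Optimal value attained by: walk 3->0->1.
Answer: (G^⊗2)[3][1] = 0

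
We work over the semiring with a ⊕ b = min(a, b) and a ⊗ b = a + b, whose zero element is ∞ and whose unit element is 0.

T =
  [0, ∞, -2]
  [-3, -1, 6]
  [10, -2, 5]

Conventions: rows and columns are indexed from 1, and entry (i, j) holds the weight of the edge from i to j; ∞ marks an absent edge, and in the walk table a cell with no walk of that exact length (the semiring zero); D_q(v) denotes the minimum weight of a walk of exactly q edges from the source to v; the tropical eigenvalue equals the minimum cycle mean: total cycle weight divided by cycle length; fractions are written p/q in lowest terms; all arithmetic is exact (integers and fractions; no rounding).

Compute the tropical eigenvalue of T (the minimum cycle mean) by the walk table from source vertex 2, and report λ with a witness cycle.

q=0: [∞, 0, ∞]
q=1: [-3, -1, 6]
q=2: [-4, -2, -5]
q=3: [-5, -7, -6]
Optimal cycle mean attained by: cycle 1->3->2->1, total (-2) + (-2) + (-3), length 3.
Answer: λ = -7/3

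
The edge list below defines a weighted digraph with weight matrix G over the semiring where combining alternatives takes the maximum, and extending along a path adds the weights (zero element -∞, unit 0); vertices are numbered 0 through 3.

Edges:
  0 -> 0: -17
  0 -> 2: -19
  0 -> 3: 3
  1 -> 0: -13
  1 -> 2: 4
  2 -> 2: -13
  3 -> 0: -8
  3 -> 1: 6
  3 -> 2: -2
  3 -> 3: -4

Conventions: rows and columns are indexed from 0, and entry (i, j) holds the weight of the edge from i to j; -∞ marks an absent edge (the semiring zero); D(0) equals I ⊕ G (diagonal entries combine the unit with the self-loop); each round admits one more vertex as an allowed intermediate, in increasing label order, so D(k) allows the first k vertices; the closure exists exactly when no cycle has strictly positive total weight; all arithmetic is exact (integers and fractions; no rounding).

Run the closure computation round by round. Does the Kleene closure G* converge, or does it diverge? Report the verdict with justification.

D(0):
  [0, -∞, -19, 3]
  [-13, 0, 4, -∞]
  [-∞, -∞, 0, -∞]
  [-8, 6, -2, 0]
D(1):
  [0, -∞, -19, 3]
  [-13, 0, 4, -10]
  [-∞, -∞, 0, -∞]
  [-8, 6, -2, 0]
D(2):
  [0, -∞, -19, 3]
  [-13, 0, 4, -10]
  [-∞, -∞, 0, -∞]
  [-7, 6, 10, 0]
D(3):
  [0, -∞, -19, 3]
  [-13, 0, 4, -10]
  [-∞, -∞, 0, -∞]
  [-7, 6, 10, 0]
D(4):
  [0, 9, 13, 3]
  [-13, 0, 4, -10]
  [-∞, -∞, 0, -∞]
  [-7, 6, 10, 0]
Key observation: every diagonal entry stays at the unit through all rounds, so no improving cycle exists.
Answer: CONVERGES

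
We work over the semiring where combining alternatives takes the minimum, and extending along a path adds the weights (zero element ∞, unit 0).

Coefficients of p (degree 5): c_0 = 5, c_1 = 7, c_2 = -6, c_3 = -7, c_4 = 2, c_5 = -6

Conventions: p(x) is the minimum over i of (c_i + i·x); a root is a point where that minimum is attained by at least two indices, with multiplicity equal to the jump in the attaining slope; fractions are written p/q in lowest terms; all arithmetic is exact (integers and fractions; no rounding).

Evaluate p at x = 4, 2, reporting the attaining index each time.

p(4) = min(5+0·4=5, 7+1·4=11, -6+2·4=2, -7+3·4=5, 2+4·4=18, -6+5·4=14) = 2 (attained by i=2)
p(2) = min(5+0·2=5, 7+1·2=9, -6+2·2=-2, -7+3·2=-1, 2+4·2=10, -6+5·2=4) = -2 (attained by i=2)
Answer: p(4) = 2; p(2) = -2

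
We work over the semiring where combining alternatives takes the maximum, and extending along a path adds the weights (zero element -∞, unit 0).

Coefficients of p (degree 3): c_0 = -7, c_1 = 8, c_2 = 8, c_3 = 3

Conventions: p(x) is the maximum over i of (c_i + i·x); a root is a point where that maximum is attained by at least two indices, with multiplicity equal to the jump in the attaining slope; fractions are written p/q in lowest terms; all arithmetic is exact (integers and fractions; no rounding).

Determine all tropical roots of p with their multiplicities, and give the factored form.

hull edge (i=0, c=-7) to (i=1, c=8): slope 15, span 1
hull edge (i=1, c=8) to (i=2, c=8): slope 0, span 1
hull edge (i=2, c=8) to (i=3, c=3): slope -5, span 1
Factored form: p(x) = 3 ⊗ (x ⊕ (-15)) ⊗ (x ⊕ 0) ⊗ (x ⊕ 5)
Answer: roots = -15 (mult 1), 0 (mult 1), 5 (mult 1)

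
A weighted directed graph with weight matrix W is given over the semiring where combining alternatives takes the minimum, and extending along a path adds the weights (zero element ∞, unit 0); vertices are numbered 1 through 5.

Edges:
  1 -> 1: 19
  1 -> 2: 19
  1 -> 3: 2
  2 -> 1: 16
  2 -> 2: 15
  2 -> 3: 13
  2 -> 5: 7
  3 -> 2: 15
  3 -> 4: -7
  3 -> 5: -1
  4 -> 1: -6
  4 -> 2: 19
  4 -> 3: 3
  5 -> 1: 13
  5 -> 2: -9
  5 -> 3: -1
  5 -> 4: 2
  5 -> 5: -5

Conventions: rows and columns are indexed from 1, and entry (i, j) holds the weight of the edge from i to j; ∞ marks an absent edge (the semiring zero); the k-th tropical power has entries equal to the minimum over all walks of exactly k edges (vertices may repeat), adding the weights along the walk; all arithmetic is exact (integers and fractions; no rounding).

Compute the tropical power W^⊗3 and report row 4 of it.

W^⊗2:
  [35, 17, 21, -5, 1]
  [20, -2, 6, 6, 2]
  [-13, -10, -4, 1, -6]
  [13, 13, -4, -4, 2]
  [-4, -14, -6, -8, -10]
W^⊗3:
  [-11, -8, -2, 3, -4]
  [0, -7, 1, -1, -3]
  [-5, -15, -11, -11, -11]
  [-10, -7, -1, -11, -5]
  [-14, -19, -11, -13, -15]
Answer: row 4 of W^⊗3 = [-10, -7, -1, -11, -5]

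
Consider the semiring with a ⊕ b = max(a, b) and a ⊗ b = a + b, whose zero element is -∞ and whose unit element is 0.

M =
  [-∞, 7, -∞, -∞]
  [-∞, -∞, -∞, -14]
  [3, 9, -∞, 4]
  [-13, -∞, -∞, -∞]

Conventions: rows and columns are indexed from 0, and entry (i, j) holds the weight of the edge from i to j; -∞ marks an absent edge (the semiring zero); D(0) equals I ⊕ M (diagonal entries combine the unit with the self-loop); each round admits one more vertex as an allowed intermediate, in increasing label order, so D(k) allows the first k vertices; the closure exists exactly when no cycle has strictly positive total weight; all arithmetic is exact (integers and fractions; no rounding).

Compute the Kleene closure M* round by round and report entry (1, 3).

D(0):
  [0, 7, -∞, -∞]
  [-∞, 0, -∞, -14]
  [3, 9, 0, 4]
  [-13, -∞, -∞, 0]
D(1):
  [0, 7, -∞, -∞]
  [-∞, 0, -∞, -14]
  [3, 10, 0, 4]
  [-13, -6, -∞, 0]
D(2):
  [0, 7, -∞, -7]
  [-∞, 0, -∞, -14]
  [3, 10, 0, 4]
  [-13, -6, -∞, 0]
D(3):
  [0, 7, -∞, -7]
  [-∞, 0, -∞, -14]
  [3, 10, 0, 4]
  [-13, -6, -∞, 0]
D(4):
  [0, 7, -∞, -7]
  [-27, 0, -∞, -14]
  [3, 10, 0, 4]
  [-13, -6, -∞, 0]
Answer: M*[1][3] = -14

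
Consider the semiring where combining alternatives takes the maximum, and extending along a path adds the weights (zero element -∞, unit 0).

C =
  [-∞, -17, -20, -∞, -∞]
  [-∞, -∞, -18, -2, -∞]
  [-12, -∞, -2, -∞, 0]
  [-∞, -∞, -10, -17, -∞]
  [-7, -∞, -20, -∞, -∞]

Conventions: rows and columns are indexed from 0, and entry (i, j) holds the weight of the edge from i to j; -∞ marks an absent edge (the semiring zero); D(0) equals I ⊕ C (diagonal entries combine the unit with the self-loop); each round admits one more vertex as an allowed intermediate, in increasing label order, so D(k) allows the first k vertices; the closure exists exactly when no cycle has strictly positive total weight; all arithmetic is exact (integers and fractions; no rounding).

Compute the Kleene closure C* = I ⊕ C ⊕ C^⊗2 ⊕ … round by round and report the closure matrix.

D(0):
  [0, -17, -20, -∞, -∞]
  [-∞, 0, -18, -2, -∞]
  [-12, -∞, 0, -∞, 0]
  [-∞, -∞, -10, 0, -∞]
  [-7, -∞, -20, -∞, 0]
D(1):
  [0, -17, -20, -∞, -∞]
  [-∞, 0, -18, -2, -∞]
  [-12, -29, 0, -∞, 0]
  [-∞, -∞, -10, 0, -∞]
  [-7, -24, -20, -∞, 0]
D(2):
  [0, -17, -20, -19, -∞]
  [-∞, 0, -18, -2, -∞]
  [-12, -29, 0, -31, 0]
  [-∞, -∞, -10, 0, -∞]
  [-7, -24, -20, -26, 0]
D(3):
  [0, -17, -20, -19, -20]
  [-30, 0, -18, -2, -18]
  [-12, -29, 0, -31, 0]
  [-22, -39, -10, 0, -10]
  [-7, -24, -20, -26, 0]
D(4):
  [0, -17, -20, -19, -20]
  [-24, 0, -12, -2, -12]
  [-12, -29, 0, -31, 0]
  [-22, -39, -10, 0, -10]
  [-7, -24, -20, -26, 0]
D(5):
  [0, -17, -20, -19, -20]
  [-19, 0, -12, -2, -12]
  [-7, -24, 0, -26, 0]
  [-17, -34, -10, 0, -10]
  [-7, -24, -20, -26, 0]
Answer: C* = [[0, -17, -20, -19, -20], [-19, 0, -12, -2, -12], [-7, -24, 0, -26, 0], [-17, -34, -10, 0, -10], [-7, -24, -20, -26, 0]]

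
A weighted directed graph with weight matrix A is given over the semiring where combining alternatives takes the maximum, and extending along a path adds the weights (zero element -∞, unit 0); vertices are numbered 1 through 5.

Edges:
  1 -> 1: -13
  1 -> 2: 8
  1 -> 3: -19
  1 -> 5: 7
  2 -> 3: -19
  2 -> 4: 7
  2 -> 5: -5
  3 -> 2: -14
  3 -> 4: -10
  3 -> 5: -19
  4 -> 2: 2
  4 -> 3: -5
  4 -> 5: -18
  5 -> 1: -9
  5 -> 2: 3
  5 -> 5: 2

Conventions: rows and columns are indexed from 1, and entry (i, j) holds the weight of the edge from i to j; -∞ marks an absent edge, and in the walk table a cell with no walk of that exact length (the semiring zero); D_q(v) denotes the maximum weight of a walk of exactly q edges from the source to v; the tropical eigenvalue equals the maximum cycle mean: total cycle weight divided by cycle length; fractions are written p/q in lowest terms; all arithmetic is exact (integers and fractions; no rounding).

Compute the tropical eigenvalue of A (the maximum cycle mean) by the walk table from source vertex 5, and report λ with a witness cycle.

q=0: [-∞, -∞, -∞, -∞, 0]
q=1: [-9, 3, -∞, -∞, 2]
q=2: [-7, 5, -16, 10, 4]
q=3: [-5, 12, 5, 12, 6]
q=4: [-3, 14, 7, 19, 8]
q=5: [-1, 21, 14, 21, 10]
Optimal cycle mean attained by: cycle 2->4->2, total 7 + 2, length 2.
Answer: λ = 9/2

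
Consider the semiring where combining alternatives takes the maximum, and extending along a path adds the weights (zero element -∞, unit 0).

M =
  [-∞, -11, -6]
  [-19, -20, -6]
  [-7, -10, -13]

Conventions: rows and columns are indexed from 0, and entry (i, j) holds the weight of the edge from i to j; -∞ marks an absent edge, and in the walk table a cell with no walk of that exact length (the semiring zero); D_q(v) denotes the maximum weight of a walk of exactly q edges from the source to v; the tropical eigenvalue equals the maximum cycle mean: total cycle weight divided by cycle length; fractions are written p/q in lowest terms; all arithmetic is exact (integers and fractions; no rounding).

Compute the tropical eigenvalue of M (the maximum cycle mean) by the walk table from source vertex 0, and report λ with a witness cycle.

q=0: [0, -∞, -∞]
q=1: [-∞, -11, -6]
q=2: [-13, -16, -17]
q=3: [-24, -24, -19]
Optimal cycle mean attained by: cycle 0->2->0, total (-6) + (-7), length 2.
Answer: λ = -13/2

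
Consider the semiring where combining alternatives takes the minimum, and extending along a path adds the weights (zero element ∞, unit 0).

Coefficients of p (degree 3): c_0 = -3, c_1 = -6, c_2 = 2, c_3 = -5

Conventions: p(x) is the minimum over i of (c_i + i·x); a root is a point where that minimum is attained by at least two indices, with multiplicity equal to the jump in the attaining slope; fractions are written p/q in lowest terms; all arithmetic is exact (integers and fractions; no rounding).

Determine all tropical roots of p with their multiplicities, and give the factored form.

hull edge (i=0, c=-3) to (i=1, c=-6): slope -3, span 1
hull edge (i=1, c=-6) to (i=3, c=-5): slope 1/2, span 2
Factored form: p(x) = -5 ⊗ (x ⊕ (-1/2)) ⊗ (x ⊕ (-1/2)) ⊗ (x ⊕ 3)
Answer: roots = -1/2 (mult 2), 3 (mult 1)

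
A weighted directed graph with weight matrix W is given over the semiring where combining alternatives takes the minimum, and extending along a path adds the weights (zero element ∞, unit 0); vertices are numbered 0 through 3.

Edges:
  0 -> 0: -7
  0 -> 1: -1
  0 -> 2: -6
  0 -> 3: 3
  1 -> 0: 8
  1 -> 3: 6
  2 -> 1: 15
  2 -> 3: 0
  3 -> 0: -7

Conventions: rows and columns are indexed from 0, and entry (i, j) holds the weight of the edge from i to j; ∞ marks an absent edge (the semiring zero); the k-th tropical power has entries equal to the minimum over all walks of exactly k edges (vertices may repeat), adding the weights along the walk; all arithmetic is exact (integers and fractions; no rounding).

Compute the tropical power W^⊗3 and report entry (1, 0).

W^⊗2:
  [-14, -8, -13, -6]
  [-1, 7, 2, 11]
  [-7, ∞, ∞, 21]
  [-14, -8, -13, -4]
W^⊗3:
  [-21, -15, -20, -13]
  [-8, -2, -7, 2]
  [-14, -8, -13, -4]
  [-21, -15, -20, -13]
Key observation: the optimum is the walk 1->3->0->0, with weight 6 + (-7) + (-7) = -8.
Optimal value attained by: walk 1->3->0->0.
Answer: (W^⊗3)[1][0] = -8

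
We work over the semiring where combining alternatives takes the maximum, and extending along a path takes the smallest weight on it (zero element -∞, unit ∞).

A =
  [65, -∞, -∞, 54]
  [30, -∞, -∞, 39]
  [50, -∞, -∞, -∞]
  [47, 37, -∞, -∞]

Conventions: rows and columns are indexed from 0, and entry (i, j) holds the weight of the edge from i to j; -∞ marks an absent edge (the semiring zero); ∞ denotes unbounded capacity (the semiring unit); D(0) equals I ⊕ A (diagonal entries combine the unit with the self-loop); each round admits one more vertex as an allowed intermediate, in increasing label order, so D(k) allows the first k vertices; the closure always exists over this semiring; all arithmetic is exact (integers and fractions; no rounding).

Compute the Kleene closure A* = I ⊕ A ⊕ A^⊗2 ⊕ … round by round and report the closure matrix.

D(0):
  [∞, -∞, -∞, 54]
  [30, ∞, -∞, 39]
  [50, -∞, ∞, -∞]
  [47, 37, -∞, ∞]
D(1):
  [∞, -∞, -∞, 54]
  [30, ∞, -∞, 39]
  [50, -∞, ∞, 50]
  [47, 37, -∞, ∞]
D(2):
  [∞, -∞, -∞, 54]
  [30, ∞, -∞, 39]
  [50, -∞, ∞, 50]
  [47, 37, -∞, ∞]
D(3):
  [∞, -∞, -∞, 54]
  [30, ∞, -∞, 39]
  [50, -∞, ∞, 50]
  [47, 37, -∞, ∞]
D(4):
  [∞, 37, -∞, 54]
  [39, ∞, -∞, 39]
  [50, 37, ∞, 50]
  [47, 37, -∞, ∞]
Answer: A* = [[∞, 37, -∞, 54], [39, ∞, -∞, 39], [50, 37, ∞, 50], [47, 37, -∞, ∞]]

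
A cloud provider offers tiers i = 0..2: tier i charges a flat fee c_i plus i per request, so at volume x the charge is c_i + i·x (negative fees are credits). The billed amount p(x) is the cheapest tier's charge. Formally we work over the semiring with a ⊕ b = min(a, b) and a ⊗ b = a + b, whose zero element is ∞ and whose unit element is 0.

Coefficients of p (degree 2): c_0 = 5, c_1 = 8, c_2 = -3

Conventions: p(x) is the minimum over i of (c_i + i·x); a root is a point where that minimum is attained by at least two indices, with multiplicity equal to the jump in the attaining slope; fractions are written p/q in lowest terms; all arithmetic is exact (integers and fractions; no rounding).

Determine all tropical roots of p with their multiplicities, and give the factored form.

hull edge (i=0, c=5) to (i=2, c=-3): slope -4, span 2
Factored form: p(x) = -3 ⊗ (x ⊕ 4) ⊗ (x ⊕ 4)
Answer: roots = 4 (mult 2)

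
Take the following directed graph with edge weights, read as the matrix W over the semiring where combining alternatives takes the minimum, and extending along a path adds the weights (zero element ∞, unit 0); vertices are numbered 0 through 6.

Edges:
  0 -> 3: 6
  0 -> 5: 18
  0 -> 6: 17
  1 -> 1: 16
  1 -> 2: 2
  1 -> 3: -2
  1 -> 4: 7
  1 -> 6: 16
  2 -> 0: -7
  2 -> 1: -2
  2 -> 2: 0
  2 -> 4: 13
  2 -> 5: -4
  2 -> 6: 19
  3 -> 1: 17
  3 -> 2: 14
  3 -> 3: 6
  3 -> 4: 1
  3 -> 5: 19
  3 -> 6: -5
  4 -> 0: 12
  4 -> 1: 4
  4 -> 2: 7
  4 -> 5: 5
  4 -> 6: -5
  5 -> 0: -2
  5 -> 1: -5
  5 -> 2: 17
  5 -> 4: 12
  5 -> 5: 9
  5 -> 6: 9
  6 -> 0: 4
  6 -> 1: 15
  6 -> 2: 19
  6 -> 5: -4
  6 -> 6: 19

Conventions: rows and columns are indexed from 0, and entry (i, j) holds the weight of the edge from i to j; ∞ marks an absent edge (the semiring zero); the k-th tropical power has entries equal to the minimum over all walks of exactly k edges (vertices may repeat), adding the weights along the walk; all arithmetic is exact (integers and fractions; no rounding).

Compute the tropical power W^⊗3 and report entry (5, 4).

W^⊗2:
  [16, 13, 20, 12, 7, 13, 1]
  [-5, 0, 2, 4, -1, -2, -7]
  [-7, -9, 0, -4, 5, -4, 5]
  [-1, 5, 8, 12, 7, -9, -4]
  [-1, 0, 6, 2, 11, -9, 14]
  [7, 4, -3, -7, 2, 5, 7]
  [-6, -9, 13, 10, 8, 5, 5]
W^⊗3:
  [5, 8, 14, 11, 13, -3, 2]
  [-5, -7, 2, -2, 5, -11, -6]
  [-7, -9, -7, -11, -3, -4, -9]
  [-11, -14, 7, 3, 3, -8, 0]
  [-11, -14, 2, -2, 3, 0, -3]
  [-10, -5, -3, -1, -6, -7, -12]
  [3, 0, -7, -11, -2, 1, 3]
Key observation: the optimum is the walk 5->1->3->4, with weight (-5) + (-2) + 1 = -6.
Optimal value attained by: walk 5->1->3->4.
Answer: (W^⊗3)[5][4] = -6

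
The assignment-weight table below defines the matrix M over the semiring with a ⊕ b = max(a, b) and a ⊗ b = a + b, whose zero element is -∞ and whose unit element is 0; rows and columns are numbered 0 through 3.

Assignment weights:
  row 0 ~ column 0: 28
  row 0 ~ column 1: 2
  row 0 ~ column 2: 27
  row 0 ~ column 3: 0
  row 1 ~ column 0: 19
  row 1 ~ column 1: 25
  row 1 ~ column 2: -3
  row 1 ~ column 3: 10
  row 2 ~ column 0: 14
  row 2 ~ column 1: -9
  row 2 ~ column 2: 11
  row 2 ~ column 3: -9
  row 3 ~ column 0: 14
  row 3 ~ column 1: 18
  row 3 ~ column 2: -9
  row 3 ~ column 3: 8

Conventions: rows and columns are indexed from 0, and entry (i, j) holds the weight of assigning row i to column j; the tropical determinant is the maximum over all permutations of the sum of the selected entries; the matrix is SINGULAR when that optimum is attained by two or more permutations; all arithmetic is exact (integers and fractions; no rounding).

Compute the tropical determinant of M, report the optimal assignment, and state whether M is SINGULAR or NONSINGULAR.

σ = (0, 1, 2, 3): 28 + 25 + 11 + 8 = 72
σ = (0, 1, 3, 2): 28 + 25 + (-9) + (-9) = 35
σ = (0, 2, 1, 3): 28 + (-3) + (-9) + 8 = 24
σ = (0, 2, 3, 1): 28 + (-3) + (-9) + 18 = 34
σ = (0, 3, 1, 2): 28 + 10 + (-9) + (-9) = 20
σ = (0, 3, 2, 1): 28 + 10 + 11 + 18 = 67
σ = (1, 0, 2, 3): 2 + 19 + 11 + 8 = 40
σ = (1, 0, 3, 2): 2 + 19 + (-9) + (-9) = 3
σ = (1, 2, 0, 3): 2 + (-3) + 14 + 8 = 21
σ = (1, 2, 3, 0): 2 + (-3) + (-9) + 14 = 4
σ = (1, 3, 0, 2): 2 + 10 + 14 + (-9) = 17
σ = (1, 3, 2, 0): 2 + 10 + 11 + 14 = 37
σ = (2, 0, 1, 3): 27 + 19 + (-9) + 8 = 45
σ = (2, 0, 3, 1): 27 + 19 + (-9) + 18 = 55
σ = (2, 1, 0, 3): 27 + 25 + 14 + 8 = 74
σ = (2, 1, 3, 0): 27 + 25 + (-9) + 14 = 57
σ = (2, 3, 0, 1): 27 + 10 + 14 + 18 = 69
σ = (2, 3, 1, 0): 27 + 10 + (-9) + 14 = 42
σ = (3, 0, 1, 2): 0 + 19 + (-9) + (-9) = 1
σ = (3, 0, 2, 1): 0 + 19 + 11 + 18 = 48
σ = (3, 1, 0, 2): 0 + 25 + 14 + (-9) = 30
σ = (3, 1, 2, 0): 0 + 25 + 11 + 14 = 50
σ = (3, 2, 0, 1): 0 + (-3) + 14 + 18 = 29
σ = (3, 2, 1, 0): 0 + (-3) + (-9) + 14 = 2
Optimal value attained by: σ = (2, 1, 0, 3).
Answer: det⊕(M) = 74; verdict: NONSINGULAR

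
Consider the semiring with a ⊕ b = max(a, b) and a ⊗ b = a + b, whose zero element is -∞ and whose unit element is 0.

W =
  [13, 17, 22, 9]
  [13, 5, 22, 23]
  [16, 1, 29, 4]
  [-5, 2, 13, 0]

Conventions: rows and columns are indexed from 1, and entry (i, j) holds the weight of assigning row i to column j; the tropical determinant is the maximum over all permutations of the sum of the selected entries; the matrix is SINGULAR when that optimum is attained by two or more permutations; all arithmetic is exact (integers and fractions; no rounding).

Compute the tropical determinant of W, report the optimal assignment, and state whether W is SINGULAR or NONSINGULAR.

σ = (1, 2, 3, 4): 13 + 5 + 29 + 0 = 47
σ = (1, 2, 4, 3): 13 + 5 + 4 + 13 = 35
σ = (1, 3, 2, 4): 13 + 22 + 1 + 0 = 36
σ = (1, 3, 4, 2): 13 + 22 + 4 + 2 = 41
σ = (1, 4, 2, 3): 13 + 23 + 1 + 13 = 50
σ = (1, 4, 3, 2): 13 + 23 + 29 + 2 = 67
σ = (2, 1, 3, 4): 17 + 13 + 29 + 0 = 59
σ = (2, 1, 4, 3): 17 + 13 + 4 + 13 = 47
σ = (2, 3, 1, 4): 17 + 22 + 16 + 0 = 55
σ = (2, 3, 4, 1): 17 + 22 + 4 + (-5) = 38
σ = (2, 4, 1, 3): 17 + 23 + 16 + 13 = 69
σ = (2, 4, 3, 1): 17 + 23 + 29 + (-5) = 64
σ = (3, 1, 2, 4): 22 + 13 + 1 + 0 = 36
σ = (3, 1, 4, 2): 22 + 13 + 4 + 2 = 41
σ = (3, 2, 1, 4): 22 + 5 + 16 + 0 = 43
σ = (3, 2, 4, 1): 22 + 5 + 4 + (-5) = 26
σ = (3, 4, 1, 2): 22 + 23 + 16 + 2 = 63
σ = (3, 4, 2, 1): 22 + 23 + 1 + (-5) = 41
σ = (4, 1, 2, 3): 9 + 13 + 1 + 13 = 36
σ = (4, 1, 3, 2): 9 + 13 + 29 + 2 = 53
σ = (4, 2, 1, 3): 9 + 5 + 16 + 13 = 43
σ = (4, 2, 3, 1): 9 + 5 + 29 + (-5) = 38
σ = (4, 3, 1, 2): 9 + 22 + 16 + 2 = 49
σ = (4, 3, 2, 1): 9 + 22 + 1 + (-5) = 27
Optimal value attained by: σ = (2, 4, 1, 3).
Answer: det⊕(W) = 69; verdict: NONSINGULAR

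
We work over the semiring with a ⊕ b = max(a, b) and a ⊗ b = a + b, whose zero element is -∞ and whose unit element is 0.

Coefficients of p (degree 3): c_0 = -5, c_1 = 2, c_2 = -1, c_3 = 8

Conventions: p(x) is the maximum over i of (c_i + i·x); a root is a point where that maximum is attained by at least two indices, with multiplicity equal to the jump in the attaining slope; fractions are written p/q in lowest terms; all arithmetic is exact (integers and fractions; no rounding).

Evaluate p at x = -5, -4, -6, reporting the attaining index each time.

p(-5) = max(-5+0·(-5)=-5, 2+1·(-5)=-3, -1+2·(-5)=-11, 8+3·(-5)=-7) = -3 (attained by i=1)
p(-4) = max(-5+0·(-4)=-5, 2+1·(-4)=-2, -1+2·(-4)=-9, 8+3·(-4)=-4) = -2 (attained by i=1)
p(-6) = max(-5+0·(-6)=-5, 2+1·(-6)=-4, -1+2·(-6)=-13, 8+3·(-6)=-10) = -4 (attained by i=1)
Answer: p(-5) = -3; p(-4) = -2; p(-6) = -4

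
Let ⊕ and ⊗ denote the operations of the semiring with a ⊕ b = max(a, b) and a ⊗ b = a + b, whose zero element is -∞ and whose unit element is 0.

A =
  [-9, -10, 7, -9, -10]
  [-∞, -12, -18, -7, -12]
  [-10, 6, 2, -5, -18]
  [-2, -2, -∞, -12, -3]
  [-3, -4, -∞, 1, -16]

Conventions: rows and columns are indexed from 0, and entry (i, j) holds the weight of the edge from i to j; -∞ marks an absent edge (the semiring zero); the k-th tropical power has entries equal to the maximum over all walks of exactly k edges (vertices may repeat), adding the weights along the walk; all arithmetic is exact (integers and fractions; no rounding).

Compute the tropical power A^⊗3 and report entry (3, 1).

A^⊗2:
  [-3, 13, 9, 2, -11]
  [-9, -9, -16, -11, -10]
  [-7, 8, 4, -1, -6]
  [-6, -7, 5, -2, -12]
  [-1, -1, 4, -11, -2]
A^⊗3:
  [0, 15, 11, 6, 1]
  [-13, -10, -2, -9, -14]
  [-3, 10, 6, 1, -4]
  [-4, 11, 7, 0, -5]
  [-5, 10, 6, -1, -11]
Key observation: the optimum is the walk 3->0->2->1, with weight (-2) + 7 + 6 = 11.
Optimal value attained by: walk 3->0->2->1.
Answer: (A^⊗3)[3][1] = 11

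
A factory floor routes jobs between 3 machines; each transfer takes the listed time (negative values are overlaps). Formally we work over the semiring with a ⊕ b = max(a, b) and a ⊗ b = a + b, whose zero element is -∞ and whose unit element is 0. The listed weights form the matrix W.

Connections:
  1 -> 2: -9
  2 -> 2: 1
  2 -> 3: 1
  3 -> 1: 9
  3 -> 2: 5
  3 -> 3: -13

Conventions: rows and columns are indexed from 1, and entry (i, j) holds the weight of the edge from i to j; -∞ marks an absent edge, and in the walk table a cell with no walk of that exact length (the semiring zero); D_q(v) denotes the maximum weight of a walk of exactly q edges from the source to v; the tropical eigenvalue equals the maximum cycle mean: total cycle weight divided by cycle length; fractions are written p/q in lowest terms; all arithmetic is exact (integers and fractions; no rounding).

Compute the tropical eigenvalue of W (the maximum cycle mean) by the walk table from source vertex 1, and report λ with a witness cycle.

q=0: [0, -∞, -∞]
q=1: [-∞, -9, -∞]
q=2: [-∞, -8, -8]
q=3: [1, -3, -7]
Optimal cycle mean attained by: cycle 2->3->2, total 1 + 5, length 2.
Answer: λ = 3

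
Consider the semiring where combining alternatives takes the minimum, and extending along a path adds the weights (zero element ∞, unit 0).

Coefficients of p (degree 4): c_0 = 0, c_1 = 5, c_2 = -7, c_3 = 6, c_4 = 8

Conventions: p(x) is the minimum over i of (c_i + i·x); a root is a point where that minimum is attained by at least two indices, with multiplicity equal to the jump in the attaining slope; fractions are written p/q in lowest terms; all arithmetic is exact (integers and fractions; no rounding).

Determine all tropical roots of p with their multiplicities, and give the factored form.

hull edge (i=0, c=0) to (i=2, c=-7): slope -7/2, span 2
hull edge (i=2, c=-7) to (i=4, c=8): slope 15/2, span 2
Factored form: p(x) = 8 ⊗ (x ⊕ (-15/2)) ⊗ (x ⊕ (-15/2)) ⊗ (x ⊕ 7/2) ⊗ (x ⊕ 7/2)
Answer: roots = -15/2 (mult 2), 7/2 (mult 2)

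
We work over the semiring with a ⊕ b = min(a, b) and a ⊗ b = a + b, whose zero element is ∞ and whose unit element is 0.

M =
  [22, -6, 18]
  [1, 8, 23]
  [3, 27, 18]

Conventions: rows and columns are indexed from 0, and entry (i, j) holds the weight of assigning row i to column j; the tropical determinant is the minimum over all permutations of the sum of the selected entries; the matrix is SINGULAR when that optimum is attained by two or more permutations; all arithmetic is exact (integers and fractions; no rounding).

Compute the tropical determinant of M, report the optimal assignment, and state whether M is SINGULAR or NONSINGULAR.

σ = (0, 1, 2): 22 + 8 + 18 = 48
σ = (0, 2, 1): 22 + 23 + 27 = 72
σ = (1, 0, 2): (-6) + 1 + 18 = 13
σ = (1, 2, 0): (-6) + 23 + 3 = 20
σ = (2, 0, 1): 18 + 1 + 27 = 46
σ = (2, 1, 0): 18 + 8 + 3 = 29
Optimal value attained by: σ = (1, 0, 2).
Answer: det⊕(M) = 13; verdict: NONSINGULAR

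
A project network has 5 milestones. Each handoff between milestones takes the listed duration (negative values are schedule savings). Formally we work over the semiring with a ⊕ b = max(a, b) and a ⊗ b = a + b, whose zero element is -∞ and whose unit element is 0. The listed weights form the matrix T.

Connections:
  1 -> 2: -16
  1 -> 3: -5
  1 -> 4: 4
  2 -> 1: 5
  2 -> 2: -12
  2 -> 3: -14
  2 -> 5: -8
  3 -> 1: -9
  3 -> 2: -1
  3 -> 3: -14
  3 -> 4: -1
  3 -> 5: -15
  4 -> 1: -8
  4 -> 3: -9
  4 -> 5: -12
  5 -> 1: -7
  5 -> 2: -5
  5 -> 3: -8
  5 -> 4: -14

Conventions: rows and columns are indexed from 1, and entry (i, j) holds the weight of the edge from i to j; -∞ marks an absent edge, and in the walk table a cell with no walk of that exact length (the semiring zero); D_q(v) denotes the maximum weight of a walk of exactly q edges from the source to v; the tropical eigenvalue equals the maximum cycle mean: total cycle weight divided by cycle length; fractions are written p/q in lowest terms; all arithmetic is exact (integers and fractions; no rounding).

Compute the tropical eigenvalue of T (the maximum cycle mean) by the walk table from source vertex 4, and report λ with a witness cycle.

q=0: [-∞, -∞, -∞, 0, -∞]
q=1: [-8, -∞, -9, -∞, -12]
q=2: [-18, -10, -13, -4, -24]
q=3: [-5, -14, -13, -14, -16]
q=4: [-9, -14, -10, -1, -22]
q=5: [-9, -11, -10, -5, -13]
Optimal cycle mean attained by: cycle 1->4->3->2->1, total 4 + (-9) + (-1) + 5, length 4.
Answer: λ = -1/4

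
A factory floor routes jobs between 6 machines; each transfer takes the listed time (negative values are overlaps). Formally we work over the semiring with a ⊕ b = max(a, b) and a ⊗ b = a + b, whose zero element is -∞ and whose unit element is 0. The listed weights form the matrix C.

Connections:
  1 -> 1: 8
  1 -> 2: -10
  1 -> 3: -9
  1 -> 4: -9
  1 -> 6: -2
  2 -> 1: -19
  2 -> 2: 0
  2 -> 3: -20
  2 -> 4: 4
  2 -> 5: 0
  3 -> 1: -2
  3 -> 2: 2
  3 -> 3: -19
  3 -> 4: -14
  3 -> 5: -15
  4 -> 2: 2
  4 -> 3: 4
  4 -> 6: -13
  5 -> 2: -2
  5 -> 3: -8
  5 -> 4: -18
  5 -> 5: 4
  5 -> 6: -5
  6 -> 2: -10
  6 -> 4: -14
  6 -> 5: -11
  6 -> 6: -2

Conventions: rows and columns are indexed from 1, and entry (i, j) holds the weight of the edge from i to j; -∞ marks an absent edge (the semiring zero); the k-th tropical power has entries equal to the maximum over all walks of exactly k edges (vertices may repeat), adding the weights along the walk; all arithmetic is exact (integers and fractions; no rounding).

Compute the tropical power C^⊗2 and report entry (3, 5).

C^⊗2:
  [16, -2, -1, -1, -10, 6]
  [-11, 6, 8, 4, 4, -5]
  [6, 2, -10, 6, 2, -4]
  [2, 6, -15, 6, 2, -15]
  [-10, 2, -4, 2, 8, -1]
  [-29, -10, -10, -6, -7, -4]
Key observation: the optimum is the walk 3->2->5, with weight 2 + 0 = 2.
Optimal value attained by: walk 3->2->5.
Answer: (C^⊗2)[3][5] = 2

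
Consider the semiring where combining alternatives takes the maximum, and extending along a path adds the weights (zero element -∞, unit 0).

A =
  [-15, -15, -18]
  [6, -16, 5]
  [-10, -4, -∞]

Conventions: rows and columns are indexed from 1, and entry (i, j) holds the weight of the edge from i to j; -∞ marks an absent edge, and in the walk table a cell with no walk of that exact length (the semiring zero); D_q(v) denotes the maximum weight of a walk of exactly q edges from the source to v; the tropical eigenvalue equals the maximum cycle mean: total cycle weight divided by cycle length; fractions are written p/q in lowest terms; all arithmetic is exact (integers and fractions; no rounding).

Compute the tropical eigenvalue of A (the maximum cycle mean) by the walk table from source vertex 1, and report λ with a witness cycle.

q=0: [0, -∞, -∞]
q=1: [-15, -15, -18]
q=2: [-9, -22, -10]
q=3: [-16, -14, -17]
Optimal cycle mean attained by: cycle 2->3->2, total 5 + (-4), length 2.
Answer: λ = 1/2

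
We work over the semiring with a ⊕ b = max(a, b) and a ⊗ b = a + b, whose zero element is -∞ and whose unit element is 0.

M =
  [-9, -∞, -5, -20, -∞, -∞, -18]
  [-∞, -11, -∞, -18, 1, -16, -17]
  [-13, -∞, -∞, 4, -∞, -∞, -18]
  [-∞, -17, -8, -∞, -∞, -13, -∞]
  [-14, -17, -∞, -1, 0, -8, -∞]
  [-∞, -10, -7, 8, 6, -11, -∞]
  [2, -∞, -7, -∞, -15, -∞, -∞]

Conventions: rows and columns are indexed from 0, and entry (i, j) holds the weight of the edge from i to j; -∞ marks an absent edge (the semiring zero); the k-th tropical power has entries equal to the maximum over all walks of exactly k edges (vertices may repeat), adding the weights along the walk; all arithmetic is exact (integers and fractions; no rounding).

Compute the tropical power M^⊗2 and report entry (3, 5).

M^⊗2:
  [-16, -37, -14, -1, -33, -33, -23]
  [-13, -16, -23, 0, 1, -7, -28]
  [-16, -13, -4, -33, -33, -9, -31]
  [-21, -23, -20, -4, -7, -24, -26]
  [-14, -17, -9, 0, 0, -8, -32]
  [-8, -9, 0, 5, 6, -2, -25]
  [-7, -32, -3, -3, -15, -23, -16]
Key observation: the optimum is the walk 3->5->5, with weight (-13) + (-11) = -24.
Optimal value attained by: walk 3->5->5.
Answer: (M^⊗2)[3][5] = -24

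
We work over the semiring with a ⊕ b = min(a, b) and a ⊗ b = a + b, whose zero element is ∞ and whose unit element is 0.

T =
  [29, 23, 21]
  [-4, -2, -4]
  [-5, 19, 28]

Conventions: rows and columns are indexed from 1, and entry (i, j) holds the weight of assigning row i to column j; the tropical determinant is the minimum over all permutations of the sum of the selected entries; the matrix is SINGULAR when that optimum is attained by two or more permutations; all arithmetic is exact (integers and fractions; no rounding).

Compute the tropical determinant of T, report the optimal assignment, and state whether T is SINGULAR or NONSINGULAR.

σ = (1, 2, 3): 29 + (-2) + 28 = 55
σ = (1, 3, 2): 29 + (-4) + 19 = 44
σ = (2, 1, 3): 23 + (-4) + 28 = 47
σ = (2, 3, 1): 23 + (-4) + (-5) = 14
σ = (3, 1, 2): 21 + (-4) + 19 = 36
σ = (3, 2, 1): 21 + (-2) + (-5) = 14
Optimal value attained by: σ = (2, 3, 1).
Answer: det⊕(T) = 14; verdict: SINGULAR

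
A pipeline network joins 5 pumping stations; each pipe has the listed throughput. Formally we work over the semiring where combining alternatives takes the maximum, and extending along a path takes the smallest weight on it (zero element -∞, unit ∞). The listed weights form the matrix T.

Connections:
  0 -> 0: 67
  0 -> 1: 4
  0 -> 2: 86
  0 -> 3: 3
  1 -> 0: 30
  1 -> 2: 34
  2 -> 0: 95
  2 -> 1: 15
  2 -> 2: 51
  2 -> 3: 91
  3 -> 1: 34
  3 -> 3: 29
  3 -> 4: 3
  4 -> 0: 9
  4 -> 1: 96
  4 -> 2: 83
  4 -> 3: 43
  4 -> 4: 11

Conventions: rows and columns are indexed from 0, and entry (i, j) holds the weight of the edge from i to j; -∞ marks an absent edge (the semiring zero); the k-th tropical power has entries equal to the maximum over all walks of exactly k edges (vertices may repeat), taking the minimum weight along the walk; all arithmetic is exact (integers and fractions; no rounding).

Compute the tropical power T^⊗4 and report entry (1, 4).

T^⊗2:
  [86, 15, 67, 86, 3]
  [34, 15, 34, 34, -∞]
  [67, 34, 86, 51, 3]
  [30, 29, 34, 29, 3]
  [83, 34, 51, 83, 11]
T^⊗3:
  [67, 34, 86, 67, 3]
  [34, 34, 34, 34, 3]
  [86, 34, 67, 86, 3]
  [34, 29, 34, 34, 3]
  [67, 34, 83, 51, 11]
T^⊗4:
  [86, 34, 67, 86, 3]
  [34, 34, 34, 34, 3]
  [67, 34, 86, 67, 3]
  [34, 34, 34, 34, 3]
  [83, 34, 67, 83, 11]
Key observation: the optimum is the walk 1->0->0->3->4, with weight 30 min 67 min 3 min 3 = 3.
Optimal value attained by: walk 1->0->0->3->4.
Answer: (T^⊗4)[1][4] = 3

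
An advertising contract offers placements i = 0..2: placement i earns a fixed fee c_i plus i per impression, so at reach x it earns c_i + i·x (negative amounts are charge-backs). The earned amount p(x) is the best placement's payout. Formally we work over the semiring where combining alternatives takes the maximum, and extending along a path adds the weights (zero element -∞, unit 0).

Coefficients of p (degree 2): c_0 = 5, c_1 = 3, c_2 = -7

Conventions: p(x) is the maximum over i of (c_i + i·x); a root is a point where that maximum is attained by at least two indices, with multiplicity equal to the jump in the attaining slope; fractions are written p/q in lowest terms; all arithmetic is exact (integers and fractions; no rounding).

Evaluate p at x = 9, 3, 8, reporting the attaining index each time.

p(9) = max(5+0·9=5, 3+1·9=12, -7+2·9=11) = 12 (attained by i=1)
p(3) = max(5+0·3=5, 3+1·3=6, -7+2·3=-1) = 6 (attained by i=1)
p(8) = max(5+0·8=5, 3+1·8=11, -7+2·8=9) = 11 (attained by i=1)
Answer: p(9) = 12; p(3) = 6; p(8) = 11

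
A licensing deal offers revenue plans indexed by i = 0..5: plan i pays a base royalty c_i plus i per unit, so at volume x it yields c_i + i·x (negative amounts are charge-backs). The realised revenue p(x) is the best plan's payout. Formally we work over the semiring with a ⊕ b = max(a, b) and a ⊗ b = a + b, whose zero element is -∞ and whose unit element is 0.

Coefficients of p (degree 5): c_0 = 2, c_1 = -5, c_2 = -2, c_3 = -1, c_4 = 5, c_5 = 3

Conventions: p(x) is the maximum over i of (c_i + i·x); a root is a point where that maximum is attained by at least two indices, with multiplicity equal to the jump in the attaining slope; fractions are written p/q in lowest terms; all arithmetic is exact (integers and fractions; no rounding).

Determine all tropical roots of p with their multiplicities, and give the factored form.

hull edge (i=0, c=2) to (i=4, c=5): slope 3/4, span 4
hull edge (i=4, c=5) to (i=5, c=3): slope -2, span 1
Factored form: p(x) = 3 ⊗ (x ⊕ (-3/4)) ⊗ (x ⊕ (-3/4)) ⊗ (x ⊕ (-3/4)) ⊗ (x ⊕ (-3/4)) ⊗ (x ⊕ 2)
Answer: roots = -3/4 (mult 4), 2 (mult 1)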